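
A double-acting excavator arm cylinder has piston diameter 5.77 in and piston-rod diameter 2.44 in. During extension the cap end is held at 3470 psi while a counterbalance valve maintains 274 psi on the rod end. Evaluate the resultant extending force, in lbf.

Cap-side area A_cap = π/4 × (5.77 in)² = 26.15 in^2
Rod-side annular area A_ann = π/4 × (5.77² − 2.44²) = 21.47 in^2
Net thrust = P_cap·A_cap − P_rod·A_ann = 90730 lbf − 5883 lbf

F ≈ 84900 lbf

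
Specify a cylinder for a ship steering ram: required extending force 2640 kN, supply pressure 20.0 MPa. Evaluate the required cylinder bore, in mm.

D ≈ 410 mm

Extension force acts on the full piston face: F = P × (π/4)D².
D = √(4F / (πP)) = √(4 × 2640 kN / (π × 20.0 MPa))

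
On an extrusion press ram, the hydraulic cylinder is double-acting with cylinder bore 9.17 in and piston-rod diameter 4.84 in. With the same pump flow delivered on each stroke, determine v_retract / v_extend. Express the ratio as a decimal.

Cap-side area A_cap = π/4 × (9.17 in)² = 66.04 in^2
Rod-side annular area A_ann = π/4 × (9.17² − 4.84²) = 47.64 in^2
For equal Q, v ∝ 1/A, so v_ret/v_ext = A_cap/A_ann.

v_ret/v_ext ≈ 1.39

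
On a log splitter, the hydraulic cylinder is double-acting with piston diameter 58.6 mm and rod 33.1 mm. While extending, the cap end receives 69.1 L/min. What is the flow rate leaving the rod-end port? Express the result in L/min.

Cap-side area A_cap = π/4 × (58.6 mm)² = 2697 mm^2
Rod-side annular area A_ann = π/4 × (58.6² − 33.1²) = 1837 mm^2
Piston speed v = Q_in/A_cap; rod-end outflow Q_out = v × A_ann = Q_in × A_ann/A_cap.

Q_out ≈ 47.1 L/min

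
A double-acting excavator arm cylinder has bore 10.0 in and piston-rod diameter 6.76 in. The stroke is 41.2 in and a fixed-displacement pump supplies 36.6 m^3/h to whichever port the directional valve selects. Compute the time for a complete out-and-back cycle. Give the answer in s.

t ≈ 8.05 s

Cap-side area A_cap = π/4 × (10.0 in)² = 78.54 in^2
Rod-side annular area A_ann = π/4 × (10.0² − 6.76²) = 42.65 in^2
t_ext = A_cap·L/Q = 5.216 s
t_ret = A_ann·L/Q = 2.832 s
t_cycle = t_ext + t_ret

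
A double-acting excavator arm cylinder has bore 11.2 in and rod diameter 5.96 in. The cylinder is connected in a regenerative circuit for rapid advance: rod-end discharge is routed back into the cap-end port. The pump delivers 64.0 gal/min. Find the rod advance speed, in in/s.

v ≈ 8.83 in/s

In regeneration the rod-end outflow joins the pump flow into the cap end, so the net volume the pump must supply per unit advance equals the rod cross-section area.
Rod cross-section A_rod = π/4 × (5.96 in)² = 27.90 in^2
v = Q_pump / A_rod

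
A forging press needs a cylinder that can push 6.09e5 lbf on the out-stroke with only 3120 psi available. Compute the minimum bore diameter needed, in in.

D ≈ 15.8 in

Extension force acts on the full piston face: F = P × (π/4)D².
D = √(4F / (πP)) = √(4 × 6.09e5 lbf / (π × 3120 psi))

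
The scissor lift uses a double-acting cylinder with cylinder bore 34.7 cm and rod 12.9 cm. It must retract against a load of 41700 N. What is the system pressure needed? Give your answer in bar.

P ≈ 5.12 bar

Rod-side annular area A_ann = π/4 × (34.7² − 12.9²) = 815.0 cm^2
Retraction: pressure acts on the annular area.
P = F / A = 41700 N / A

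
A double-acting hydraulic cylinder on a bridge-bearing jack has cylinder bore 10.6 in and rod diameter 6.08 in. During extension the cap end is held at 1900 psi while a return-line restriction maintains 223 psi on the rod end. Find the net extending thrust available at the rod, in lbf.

Cap-side area A_cap = π/4 × (10.6 in)² = 88.25 in^2
Rod-side annular area A_ann = π/4 × (10.6² − 6.08²) = 59.21 in^2
Net thrust = P_cap·A_cap − P_rod·A_ann = 1.677e5 lbf − 13200 lbf

F ≈ 1.54e5 lbf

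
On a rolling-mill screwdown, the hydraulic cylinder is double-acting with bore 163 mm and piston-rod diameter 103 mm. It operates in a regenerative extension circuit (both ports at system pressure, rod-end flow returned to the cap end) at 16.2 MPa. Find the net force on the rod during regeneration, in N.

F ≈ 1.35e5 N

With equal pressure on both faces, forces on the annular region cancel; the net push is pressure × rod cross-section.
Rod cross-section A_rod = π/4 × (103 mm)² = 8332 mm^2
F = P × A_rod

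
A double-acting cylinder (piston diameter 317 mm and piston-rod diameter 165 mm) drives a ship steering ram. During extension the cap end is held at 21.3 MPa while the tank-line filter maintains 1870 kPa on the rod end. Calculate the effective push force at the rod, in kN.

F ≈ 1570 kN

Cap-side area A_cap = π/4 × (317 mm)² = 78920 mm^2
Rod-side annular area A_ann = π/4 × (317² − 165²) = 57540 mm^2
Net thrust = P_cap·A_cap − P_rod·A_ann = 1681 kN − 107.6 kN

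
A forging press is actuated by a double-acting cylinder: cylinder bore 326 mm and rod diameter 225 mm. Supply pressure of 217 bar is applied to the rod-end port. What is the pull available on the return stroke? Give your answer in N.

Rod-side annular area A_ann = π/4 × (326² − 225²) = 43710 mm^2
On retraction the pressure acts on the annular area (bore minus rod).
F = P × A_ann

F ≈ 9.48e5 N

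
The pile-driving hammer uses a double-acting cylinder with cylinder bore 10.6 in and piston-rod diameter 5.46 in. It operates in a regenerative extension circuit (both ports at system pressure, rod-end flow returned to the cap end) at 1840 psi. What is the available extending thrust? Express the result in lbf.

F ≈ 43100 lbf

With equal pressure on both faces, forces on the annular region cancel; the net push is pressure × rod cross-section.
Rod cross-section A_rod = π/4 × (5.46 in)² = 23.41 in^2
F = P × A_rod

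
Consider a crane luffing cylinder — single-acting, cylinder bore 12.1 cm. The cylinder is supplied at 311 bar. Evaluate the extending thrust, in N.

Cap-side area A_cap = π/4 × (12.1 cm)² = 115.0 cm^2
F = P × A_cap = 311 bar × A_cap

F ≈ 3.58e5 N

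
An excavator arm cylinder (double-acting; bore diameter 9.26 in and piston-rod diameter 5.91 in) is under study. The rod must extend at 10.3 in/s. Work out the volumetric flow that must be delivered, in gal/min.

Cap-side area A_cap = π/4 × (9.26 in)² = 67.35 in^2
Q = A × v

Q ≈ 180 gal/min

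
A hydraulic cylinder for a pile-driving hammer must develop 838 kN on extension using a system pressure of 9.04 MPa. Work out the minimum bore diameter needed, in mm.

Extension force acts on the full piston face: F = P × (π/4)D².
D = √(4F / (πP)) = √(4 × 838 kN / (π × 9.04 MPa))

D ≈ 344 mm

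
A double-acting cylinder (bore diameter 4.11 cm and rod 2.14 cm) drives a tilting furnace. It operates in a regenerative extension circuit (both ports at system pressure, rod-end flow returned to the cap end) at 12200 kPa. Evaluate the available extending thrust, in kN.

With equal pressure on both faces, forces on the annular region cancel; the net push is pressure × rod cross-section.
Rod cross-section A_rod = π/4 × (2.14 cm)² = 3.597 cm^2
F = P × A_rod

F ≈ 4.39 kN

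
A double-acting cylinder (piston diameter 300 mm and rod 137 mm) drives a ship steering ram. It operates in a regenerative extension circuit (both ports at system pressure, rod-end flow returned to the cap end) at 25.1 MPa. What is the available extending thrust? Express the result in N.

F ≈ 3.70e5 N

With equal pressure on both faces, forces on the annular region cancel; the net push is pressure × rod cross-section.
Rod cross-section A_rod = π/4 × (137 mm)² = 14740 mm^2
F = P × A_rod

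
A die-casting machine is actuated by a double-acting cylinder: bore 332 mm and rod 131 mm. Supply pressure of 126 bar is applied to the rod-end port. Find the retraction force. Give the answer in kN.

F ≈ 921 kN

Rod-side annular area A_ann = π/4 × (332² − 131²) = 73090 mm^2
On retraction the pressure acts on the annular area (bore minus rod).
F = P × A_ann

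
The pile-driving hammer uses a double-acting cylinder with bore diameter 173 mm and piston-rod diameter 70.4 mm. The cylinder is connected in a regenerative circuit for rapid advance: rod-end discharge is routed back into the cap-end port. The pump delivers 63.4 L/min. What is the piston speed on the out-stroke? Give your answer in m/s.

v ≈ 0.271 m/s

In regeneration the rod-end outflow joins the pump flow into the cap end, so the net volume the pump must supply per unit advance equals the rod cross-section area.
Rod cross-section A_rod = π/4 × (70.4 mm)² = 3893 mm^2
v = Q_pump / A_rod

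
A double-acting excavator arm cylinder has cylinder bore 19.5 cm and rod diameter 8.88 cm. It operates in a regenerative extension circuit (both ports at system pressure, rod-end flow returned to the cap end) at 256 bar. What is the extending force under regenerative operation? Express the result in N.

F ≈ 1.59e5 N

With equal pressure on both faces, forces on the annular region cancel; the net push is pressure × rod cross-section.
Rod cross-section A_rod = π/4 × (8.88 cm)² = 61.93 cm^2
F = P × A_rod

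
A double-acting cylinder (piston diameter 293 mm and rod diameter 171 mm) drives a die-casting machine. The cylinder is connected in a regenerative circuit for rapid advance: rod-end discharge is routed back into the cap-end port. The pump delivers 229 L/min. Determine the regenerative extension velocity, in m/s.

In regeneration the rod-end outflow joins the pump flow into the cap end, so the net volume the pump must supply per unit advance equals the rod cross-section area.
Rod cross-section A_rod = π/4 × (171 mm)² = 22970 mm^2
v = Q_pump / A_rod

v ≈ 0.166 m/s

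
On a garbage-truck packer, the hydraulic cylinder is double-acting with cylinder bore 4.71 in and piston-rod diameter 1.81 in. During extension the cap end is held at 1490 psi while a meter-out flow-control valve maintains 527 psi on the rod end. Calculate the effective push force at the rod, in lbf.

F ≈ 18100 lbf

Cap-side area A_cap = π/4 × (4.71 in)² = 17.42 in^2
Rod-side annular area A_ann = π/4 × (4.71² − 1.81²) = 14.85 in^2
Net thrust = P_cap·A_cap − P_rod·A_ann = 25960 lbf − 7826 lbf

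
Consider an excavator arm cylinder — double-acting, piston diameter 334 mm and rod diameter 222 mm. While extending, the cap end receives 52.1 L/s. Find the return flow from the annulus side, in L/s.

Cap-side area A_cap = π/4 × (334 mm)² = 87620 mm^2
Rod-side annular area A_ann = π/4 × (334² − 222²) = 48910 mm^2
Piston speed v = Q_in/A_cap; rod-end outflow Q_out = v × A_ann = Q_in × A_ann/A_cap.

Q_out ≈ 29.1 L/s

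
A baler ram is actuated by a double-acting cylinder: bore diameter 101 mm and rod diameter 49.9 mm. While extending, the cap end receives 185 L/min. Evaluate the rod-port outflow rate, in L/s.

Q_out ≈ 2.33 L/s

Cap-side area A_cap = π/4 × (101 mm)² = 8012 mm^2
Rod-side annular area A_ann = π/4 × (101² − 49.9²) = 6056 mm^2
Piston speed v = Q_in/A_cap; rod-end outflow Q_out = v × A_ann = Q_in × A_ann/A_cap.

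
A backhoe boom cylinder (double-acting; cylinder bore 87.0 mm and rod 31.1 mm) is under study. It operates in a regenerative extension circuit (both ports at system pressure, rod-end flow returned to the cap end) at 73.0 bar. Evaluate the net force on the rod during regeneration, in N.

F ≈ 5550 N

With equal pressure on both faces, forces on the annular region cancel; the net push is pressure × rod cross-section.
Rod cross-section A_rod = π/4 × (31.1 mm)² = 759.6 mm^2
F = P × A_rod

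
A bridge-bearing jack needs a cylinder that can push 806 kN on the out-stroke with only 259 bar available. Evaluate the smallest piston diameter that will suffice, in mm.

D ≈ 199 mm

Extension force acts on the full piston face: F = P × (π/4)D².
D = √(4F / (πP)) = √(4 × 806 kN / (π × 259 bar))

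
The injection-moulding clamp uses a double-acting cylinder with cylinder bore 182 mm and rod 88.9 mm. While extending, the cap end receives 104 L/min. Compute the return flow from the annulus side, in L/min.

Q_out ≈ 79.2 L/min

Cap-side area A_cap = π/4 × (182 mm)² = 26020 mm^2
Rod-side annular area A_ann = π/4 × (182² − 88.9²) = 19810 mm^2
Piston speed v = Q_in/A_cap; rod-end outflow Q_out = v × A_ann = Q_in × A_ann/A_cap.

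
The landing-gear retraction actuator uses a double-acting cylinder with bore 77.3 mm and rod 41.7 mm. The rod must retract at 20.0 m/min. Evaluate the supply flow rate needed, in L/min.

Rod-side annular area A_ann = π/4 × (77.3² − 41.7²) = 3327 mm^2
Q = A × v

Q ≈ 66.5 L/min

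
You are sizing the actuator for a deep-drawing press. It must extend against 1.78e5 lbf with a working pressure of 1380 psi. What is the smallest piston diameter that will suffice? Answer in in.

Extension force acts on the full piston face: F = P × (π/4)D².
D = √(4F / (πP)) = √(4 × 1.78e5 lbf / (π × 1380 psi))

D ≈ 12.8 in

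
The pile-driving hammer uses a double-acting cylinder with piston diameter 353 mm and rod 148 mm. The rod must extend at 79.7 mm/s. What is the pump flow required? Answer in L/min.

Cap-side area A_cap = π/4 × (353 mm)² = 97870 mm^2
Q = A × v

Q ≈ 468 L/min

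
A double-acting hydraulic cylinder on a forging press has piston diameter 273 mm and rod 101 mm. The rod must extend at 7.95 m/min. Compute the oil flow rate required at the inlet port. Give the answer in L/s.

Q ≈ 7.76 L/s

Cap-side area A_cap = π/4 × (273 mm)² = 58530 mm^2
Q = A × v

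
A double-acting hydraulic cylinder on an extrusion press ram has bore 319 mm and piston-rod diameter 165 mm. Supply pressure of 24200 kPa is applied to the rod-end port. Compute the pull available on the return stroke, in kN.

Rod-side annular area A_ann = π/4 × (319² − 165²) = 58540 mm^2
On retraction the pressure acts on the annular area (bore minus rod).
F = P × A_ann

F ≈ 1420 kN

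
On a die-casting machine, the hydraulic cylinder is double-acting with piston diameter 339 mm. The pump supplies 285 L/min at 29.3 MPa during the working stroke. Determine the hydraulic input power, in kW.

W ≈ 139 kW

Hydraulic power = P × Q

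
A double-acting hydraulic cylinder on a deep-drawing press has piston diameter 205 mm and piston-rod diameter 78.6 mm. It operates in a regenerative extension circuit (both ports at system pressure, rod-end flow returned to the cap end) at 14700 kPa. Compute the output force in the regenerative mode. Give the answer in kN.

F ≈ 71.3 kN

With equal pressure on both faces, forces on the annular region cancel; the net push is pressure × rod cross-section.
Rod cross-section A_rod = π/4 × (78.6 mm)² = 4852 mm^2
F = P × A_rod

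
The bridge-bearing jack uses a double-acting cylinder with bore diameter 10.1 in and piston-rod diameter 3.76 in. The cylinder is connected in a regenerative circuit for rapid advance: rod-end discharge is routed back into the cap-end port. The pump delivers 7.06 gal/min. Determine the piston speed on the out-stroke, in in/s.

In regeneration the rod-end outflow joins the pump flow into the cap end, so the net volume the pump must supply per unit advance equals the rod cross-section area.
Rod cross-section A_rod = π/4 × (3.76 in)² = 11.10 in^2
v = Q_pump / A_rod

v ≈ 2.45 in/s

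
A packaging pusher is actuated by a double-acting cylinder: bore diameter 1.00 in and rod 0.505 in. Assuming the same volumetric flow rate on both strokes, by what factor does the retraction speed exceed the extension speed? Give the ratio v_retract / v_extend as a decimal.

Cap-side area A_cap = π/4 × (1.00 in)² = 0.7854 in^2
Rod-side annular area A_ann = π/4 × (1.00² − 0.505²) = 0.5851 in^2
For equal Q, v ∝ 1/A, so v_ret/v_ext = A_cap/A_ann.

v_ret/v_ext ≈ 1.34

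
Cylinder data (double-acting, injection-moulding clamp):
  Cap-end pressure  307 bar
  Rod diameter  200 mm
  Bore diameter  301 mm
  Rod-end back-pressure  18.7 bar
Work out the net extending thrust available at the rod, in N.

Cap-side area A_cap = π/4 × (301 mm)² = 71160 mm^2
Rod-side annular area A_ann = π/4 × (301² − 200²) = 39740 mm^2
Net thrust = P_cap·A_cap − P_rod·A_ann = 2.185e6 N − 74320 N

F ≈ 2.11e6 N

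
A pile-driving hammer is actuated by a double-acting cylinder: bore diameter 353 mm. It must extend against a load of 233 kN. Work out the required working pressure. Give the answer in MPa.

Cap-side area A_cap = π/4 × (353 mm)² = 97870 mm^2
P = F / A = 233 kN / A

P ≈ 2.38 MPa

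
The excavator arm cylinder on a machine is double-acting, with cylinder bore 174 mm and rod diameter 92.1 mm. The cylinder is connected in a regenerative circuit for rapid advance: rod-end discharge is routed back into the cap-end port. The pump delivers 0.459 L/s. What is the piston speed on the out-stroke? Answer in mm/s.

v ≈ 68.9 mm/s

In regeneration the rod-end outflow joins the pump flow into the cap end, so the net volume the pump must supply per unit advance equals the rod cross-section area.
Rod cross-section A_rod = π/4 × (92.1 mm)² = 6662 mm^2
v = Q_pump / A_rod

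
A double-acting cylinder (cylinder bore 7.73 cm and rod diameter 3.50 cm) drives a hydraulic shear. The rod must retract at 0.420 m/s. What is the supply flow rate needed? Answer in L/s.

Rod-side annular area A_ann = π/4 × (7.73² − 3.50²) = 37.31 cm^2
Q = A × v

Q ≈ 1.57 L/s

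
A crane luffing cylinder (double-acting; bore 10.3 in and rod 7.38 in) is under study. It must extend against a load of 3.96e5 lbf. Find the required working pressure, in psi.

Cap-side area A_cap = π/4 × (10.3 in)² = 83.32 in^2
P = F / A = 3.96e5 lbf / A

P ≈ 4750 psi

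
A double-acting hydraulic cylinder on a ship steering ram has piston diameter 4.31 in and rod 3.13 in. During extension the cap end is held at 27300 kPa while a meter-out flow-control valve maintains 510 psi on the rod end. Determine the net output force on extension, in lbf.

F ≈ 54300 lbf

Cap-side area A_cap = π/4 × (4.31 in)² = 14.59 in^2
Rod-side annular area A_ann = π/4 × (4.31² − 3.13²) = 6.895 in^2
Net thrust = P_cap·A_cap − P_rod·A_ann = 57770 lbf − 3517 lbf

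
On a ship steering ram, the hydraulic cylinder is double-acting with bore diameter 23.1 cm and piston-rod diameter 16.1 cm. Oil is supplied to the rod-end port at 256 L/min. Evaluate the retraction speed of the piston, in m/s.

Rod-side annular area A_ann = π/4 × (23.1² − 16.1²) = 215.5 cm^2
Flow into the rod-end port fills the annular volume.
v = Q / A

v ≈ 0.198 m/s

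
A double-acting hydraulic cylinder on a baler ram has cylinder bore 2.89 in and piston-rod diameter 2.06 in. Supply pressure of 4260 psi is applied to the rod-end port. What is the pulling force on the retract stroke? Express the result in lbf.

Rod-side annular area A_ann = π/4 × (2.89² − 2.06²) = 3.227 in^2
On retraction the pressure acts on the annular area (bore minus rod).
F = P × A_ann

F ≈ 13700 lbf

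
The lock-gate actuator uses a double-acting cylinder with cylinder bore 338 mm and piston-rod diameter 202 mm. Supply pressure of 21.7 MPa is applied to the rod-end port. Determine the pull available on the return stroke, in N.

F ≈ 1.25e6 N

Rod-side annular area A_ann = π/4 × (338² − 202²) = 57680 mm^2
On retraction the pressure acts on the annular area (bore minus rod).
F = P × A_ann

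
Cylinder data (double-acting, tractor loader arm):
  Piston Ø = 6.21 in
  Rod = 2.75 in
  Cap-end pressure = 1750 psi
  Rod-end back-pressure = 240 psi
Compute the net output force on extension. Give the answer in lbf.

F ≈ 47200 lbf

Cap-side area A_cap = π/4 × (6.21 in)² = 30.29 in^2
Rod-side annular area A_ann = π/4 × (6.21² − 2.75²) = 24.35 in^2
Net thrust = P_cap·A_cap − P_rod·A_ann = 53000 lbf − 5844 lbf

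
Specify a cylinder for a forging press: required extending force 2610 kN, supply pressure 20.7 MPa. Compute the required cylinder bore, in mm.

Extension force acts on the full piston face: F = P × (π/4)D².
D = √(4F / (πP)) = √(4 × 2610 kN / (π × 20.7 MPa))

D ≈ 401 mm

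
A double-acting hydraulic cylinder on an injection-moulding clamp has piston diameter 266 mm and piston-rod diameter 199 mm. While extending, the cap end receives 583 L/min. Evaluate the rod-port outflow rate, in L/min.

Q_out ≈ 257 L/min

Cap-side area A_cap = π/4 × (266 mm)² = 55570 mm^2
Rod-side annular area A_ann = π/4 × (266² − 199²) = 24470 mm^2
Piston speed v = Q_in/A_cap; rod-end outflow Q_out = v × A_ann = Q_in × A_ann/A_cap.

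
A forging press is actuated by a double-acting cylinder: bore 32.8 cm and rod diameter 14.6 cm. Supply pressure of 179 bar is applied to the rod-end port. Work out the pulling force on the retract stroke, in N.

Rod-side annular area A_ann = π/4 × (32.8² − 14.6²) = 677.5 cm^2
On retraction the pressure acts on the annular area (bore minus rod).
F = P × A_ann

F ≈ 1.21e6 N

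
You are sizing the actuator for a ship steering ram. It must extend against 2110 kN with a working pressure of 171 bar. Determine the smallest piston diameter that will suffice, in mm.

Extension force acts on the full piston face: F = P × (π/4)D².
D = √(4F / (πP)) = √(4 × 2110 kN / (π × 171 bar))

D ≈ 396 mm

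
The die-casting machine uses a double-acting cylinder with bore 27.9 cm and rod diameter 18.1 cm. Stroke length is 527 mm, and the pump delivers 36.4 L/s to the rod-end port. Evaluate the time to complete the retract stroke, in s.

t ≈ 0.513 s

Rod-side annular area A_ann = π/4 × (27.9² − 18.1²) = 354.1 cm^2
Swept volume V = A × L; t = V / Q = A·L / Q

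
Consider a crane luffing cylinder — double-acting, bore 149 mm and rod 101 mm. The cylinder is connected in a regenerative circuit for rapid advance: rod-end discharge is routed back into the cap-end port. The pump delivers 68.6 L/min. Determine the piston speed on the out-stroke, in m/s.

v ≈ 0.143 m/s

In regeneration the rod-end outflow joins the pump flow into the cap end, so the net volume the pump must supply per unit advance equals the rod cross-section area.
Rod cross-section A_rod = π/4 × (101 mm)² = 8012 mm^2
v = Q_pump / A_rod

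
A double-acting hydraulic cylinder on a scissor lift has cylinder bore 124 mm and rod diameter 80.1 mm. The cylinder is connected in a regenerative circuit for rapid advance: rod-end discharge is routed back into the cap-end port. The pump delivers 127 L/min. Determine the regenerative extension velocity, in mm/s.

v ≈ 420 mm/s

In regeneration the rod-end outflow joins the pump flow into the cap end, so the net volume the pump must supply per unit advance equals the rod cross-section area.
Rod cross-section A_rod = π/4 × (80.1 mm)² = 5039 mm^2
v = Q_pump / A_rod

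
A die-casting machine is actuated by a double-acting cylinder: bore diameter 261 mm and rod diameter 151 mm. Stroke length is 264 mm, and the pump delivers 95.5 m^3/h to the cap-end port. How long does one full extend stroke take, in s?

Cap-side area A_cap = π/4 × (261 mm)² = 53500 mm^2
Swept volume V = A × L; t = V / Q = A·L / Q

t ≈ 0.532 s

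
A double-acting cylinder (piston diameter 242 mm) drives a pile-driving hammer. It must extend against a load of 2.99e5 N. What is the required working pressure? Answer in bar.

P ≈ 65.0 bar

Cap-side area A_cap = π/4 × (242 mm)² = 46000 mm^2
P = F / A = 2.99e5 N / A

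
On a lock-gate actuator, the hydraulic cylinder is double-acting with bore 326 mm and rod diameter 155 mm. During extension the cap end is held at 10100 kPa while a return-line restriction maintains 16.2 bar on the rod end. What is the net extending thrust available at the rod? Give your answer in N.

Cap-side area A_cap = π/4 × (326 mm)² = 83470 mm^2
Rod-side annular area A_ann = π/4 × (326² − 155²) = 64600 mm^2
Net thrust = P_cap·A_cap − P_rod·A_ann = 8.430e5 N − 1.047e5 N

F ≈ 7.38e5 N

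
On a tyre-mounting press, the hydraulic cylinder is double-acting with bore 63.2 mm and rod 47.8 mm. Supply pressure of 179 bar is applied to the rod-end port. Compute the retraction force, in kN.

F ≈ 24.0 kN

Rod-side annular area A_ann = π/4 × (63.2² − 47.8²) = 1343 mm^2
On retraction the pressure acts on the annular area (bore minus rod).
F = P × A_ann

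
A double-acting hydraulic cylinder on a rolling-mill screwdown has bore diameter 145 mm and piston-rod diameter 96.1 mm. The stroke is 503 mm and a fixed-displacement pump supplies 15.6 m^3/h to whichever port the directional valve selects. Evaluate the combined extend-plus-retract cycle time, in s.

t ≈ 2.99 s

Cap-side area A_cap = π/4 × (145 mm)² = 16510 mm^2
Rod-side annular area A_ann = π/4 × (145² − 96.1²) = 9260 mm^2
t_ext = A_cap·L/Q = 1.917 s
t_ret = A_ann·L/Q = 1.075 s
t_cycle = t_ext + t_ret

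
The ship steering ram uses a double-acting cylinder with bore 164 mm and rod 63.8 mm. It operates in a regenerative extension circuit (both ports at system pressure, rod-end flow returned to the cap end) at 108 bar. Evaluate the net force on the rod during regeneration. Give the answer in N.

With equal pressure on both faces, forces on the annular region cancel; the net push is pressure × rod cross-section.
Rod cross-section A_rod = π/4 × (63.8 mm)² = 3197 mm^2
F = P × A_rod

F ≈ 34500 N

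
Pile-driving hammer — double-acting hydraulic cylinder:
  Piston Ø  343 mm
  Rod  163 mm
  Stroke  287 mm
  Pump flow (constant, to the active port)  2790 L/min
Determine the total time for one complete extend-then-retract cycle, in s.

Cap-side area A_cap = π/4 × (343 mm)² = 92400 mm^2
Rod-side annular area A_ann = π/4 × (343² − 163²) = 71530 mm^2
t_ext = A_cap·L/Q = 0.5703 s
t_ret = A_ann·L/Q = 0.4415 s
t_cycle = t_ext + t_ret

t ≈ 1.01 s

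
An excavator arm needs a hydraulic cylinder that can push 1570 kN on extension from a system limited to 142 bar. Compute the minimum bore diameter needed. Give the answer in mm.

Extension force acts on the full piston face: F = P × (π/4)D².
D = √(4F / (πP)) = √(4 × 1570 kN / (π × 142 bar))

D ≈ 375 mm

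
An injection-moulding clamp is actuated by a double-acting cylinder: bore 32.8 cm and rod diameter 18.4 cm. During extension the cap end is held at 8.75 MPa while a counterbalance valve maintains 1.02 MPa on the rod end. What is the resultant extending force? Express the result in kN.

Cap-side area A_cap = π/4 × (32.8 cm)² = 845.0 cm^2
Rod-side annular area A_ann = π/4 × (32.8² − 18.4²) = 579.1 cm^2
Net thrust = P_cap·A_cap − P_rod·A_ann = 739.3 kN − 59.06 kN

F ≈ 680 kN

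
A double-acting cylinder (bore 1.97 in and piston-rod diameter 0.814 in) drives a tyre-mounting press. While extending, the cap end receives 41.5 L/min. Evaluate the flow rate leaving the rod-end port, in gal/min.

Q_out ≈ 9.09 gal/min

Cap-side area A_cap = π/4 × (1.97 in)² = 3.048 in^2
Rod-side annular area A_ann = π/4 × (1.97² − 0.814²) = 2.528 in^2
Piston speed v = Q_in/A_cap; rod-end outflow Q_out = v × A_ann = Q_in × A_ann/A_cap.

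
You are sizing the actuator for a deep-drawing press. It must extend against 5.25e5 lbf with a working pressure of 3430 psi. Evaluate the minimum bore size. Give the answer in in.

D ≈ 14.0 in

Extension force acts on the full piston face: F = P × (π/4)D².
D = √(4F / (πP)) = √(4 × 5.25e5 lbf / (π × 3430 psi))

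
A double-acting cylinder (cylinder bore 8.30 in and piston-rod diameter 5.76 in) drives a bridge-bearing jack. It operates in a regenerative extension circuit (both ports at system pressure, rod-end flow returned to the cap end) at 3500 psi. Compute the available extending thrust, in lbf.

F ≈ 91200 lbf

With equal pressure on both faces, forces on the annular region cancel; the net push is pressure × rod cross-section.
Rod cross-section A_rod = π/4 × (5.76 in)² = 26.06 in^2
F = P × A_rod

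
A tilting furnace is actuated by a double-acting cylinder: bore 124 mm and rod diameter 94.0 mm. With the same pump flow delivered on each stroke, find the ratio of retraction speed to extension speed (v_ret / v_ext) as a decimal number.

Cap-side area A_cap = π/4 × (124 mm)² = 12080 mm^2
Rod-side annular area A_ann = π/4 × (124² − 94.0²) = 5137 mm^2
For equal Q, v ∝ 1/A, so v_ret/v_ext = A_cap/A_ann.

v_ret/v_ext ≈ 2.35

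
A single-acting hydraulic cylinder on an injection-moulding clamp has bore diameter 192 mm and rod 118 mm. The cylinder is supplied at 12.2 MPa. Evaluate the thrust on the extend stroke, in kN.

Cap-side area A_cap = π/4 × (192 mm)² = 28950 mm^2
F = P × A_cap = 12.2 MPa × A_cap

F ≈ 353 kN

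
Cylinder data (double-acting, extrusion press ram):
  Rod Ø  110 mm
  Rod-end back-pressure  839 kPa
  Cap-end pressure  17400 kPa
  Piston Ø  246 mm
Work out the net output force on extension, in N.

F ≈ 7.95e5 N

Cap-side area A_cap = π/4 × (246 mm)² = 47530 mm^2
Rod-side annular area A_ann = π/4 × (246² − 110²) = 38030 mm^2
Net thrust = P_cap·A_cap − P_rod·A_ann = 8.270e5 N − 31900 N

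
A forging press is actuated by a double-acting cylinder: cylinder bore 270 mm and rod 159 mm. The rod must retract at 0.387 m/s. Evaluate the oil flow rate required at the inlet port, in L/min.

Q ≈ 868 L/min

Rod-side annular area A_ann = π/4 × (270² − 159²) = 37400 mm^2
Q = A × v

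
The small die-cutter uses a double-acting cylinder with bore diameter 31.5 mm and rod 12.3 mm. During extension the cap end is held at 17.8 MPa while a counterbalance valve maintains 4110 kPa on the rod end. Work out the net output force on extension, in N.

F ≈ 11200 N

Cap-side area A_cap = π/4 × (31.5 mm)² = 779.3 mm^2
Rod-side annular area A_ann = π/4 × (31.5² − 12.3²) = 660.5 mm^2
Net thrust = P_cap·A_cap − P_rod·A_ann = 13870 N − 2715 N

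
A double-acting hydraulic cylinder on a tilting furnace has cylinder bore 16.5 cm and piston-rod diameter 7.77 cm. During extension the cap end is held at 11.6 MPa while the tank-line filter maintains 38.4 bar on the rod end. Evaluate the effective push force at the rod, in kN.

Cap-side area A_cap = π/4 × (16.5 cm)² = 213.8 cm^2
Rod-side annular area A_ann = π/4 × (16.5² − 7.77²) = 166.4 cm^2
Net thrust = P_cap·A_cap − P_rod·A_ann = 248.0 kN − 63.90 kN

F ≈ 184 kN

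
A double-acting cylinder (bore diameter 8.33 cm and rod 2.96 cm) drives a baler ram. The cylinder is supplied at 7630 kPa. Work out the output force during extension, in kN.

Cap-side area A_cap = π/4 × (8.33 cm)² = 54.50 cm^2
F = P × A_cap = 7630 kPa × A_cap

F ≈ 41.6 kN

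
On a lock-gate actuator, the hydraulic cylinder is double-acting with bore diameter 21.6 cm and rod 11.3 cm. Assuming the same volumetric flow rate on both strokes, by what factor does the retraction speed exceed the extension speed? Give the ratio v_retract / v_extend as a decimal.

v_ret/v_ext ≈ 1.38

Cap-side area A_cap = π/4 × (21.6 cm)² = 366.4 cm^2
Rod-side annular area A_ann = π/4 × (21.6² − 11.3²) = 266.1 cm^2
For equal Q, v ∝ 1/A, so v_ret/v_ext = A_cap/A_ann.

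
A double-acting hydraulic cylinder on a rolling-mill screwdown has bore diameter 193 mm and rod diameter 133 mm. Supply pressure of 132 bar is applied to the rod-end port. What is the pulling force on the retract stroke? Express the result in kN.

F ≈ 203 kN

Rod-side annular area A_ann = π/4 × (193² − 133²) = 15360 mm^2
On retraction the pressure acts on the annular area (bore minus rod).
F = P × A_ann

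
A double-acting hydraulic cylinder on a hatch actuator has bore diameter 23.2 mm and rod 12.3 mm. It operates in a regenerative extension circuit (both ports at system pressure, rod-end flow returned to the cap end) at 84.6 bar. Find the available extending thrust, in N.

With equal pressure on both faces, forces on the annular region cancel; the net push is pressure × rod cross-section.
Rod cross-section A_rod = π/4 × (12.3 mm)² = 118.8 mm^2
F = P × A_rod

F ≈ 1010 N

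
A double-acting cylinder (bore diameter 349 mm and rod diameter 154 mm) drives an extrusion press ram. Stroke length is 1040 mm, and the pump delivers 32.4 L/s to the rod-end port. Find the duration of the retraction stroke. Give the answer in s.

t ≈ 2.47 s

Rod-side annular area A_ann = π/4 × (349² − 154²) = 77040 mm^2
Swept volume V = A × L; t = V / Q = A·L / Q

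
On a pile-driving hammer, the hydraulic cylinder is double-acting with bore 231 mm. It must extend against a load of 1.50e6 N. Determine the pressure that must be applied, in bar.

Cap-side area A_cap = π/4 × (231 mm)² = 41910 mm^2
P = F / A = 1.50e6 N / A

P ≈ 358 bar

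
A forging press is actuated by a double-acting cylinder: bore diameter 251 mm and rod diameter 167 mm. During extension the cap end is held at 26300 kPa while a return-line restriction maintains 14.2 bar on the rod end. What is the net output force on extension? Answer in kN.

F ≈ 1260 kN

Cap-side area A_cap = π/4 × (251 mm)² = 49480 mm^2
Rod-side annular area A_ann = π/4 × (251² − 167²) = 27580 mm^2
Net thrust = P_cap·A_cap − P_rod·A_ann = 1301 kN − 39.16 kN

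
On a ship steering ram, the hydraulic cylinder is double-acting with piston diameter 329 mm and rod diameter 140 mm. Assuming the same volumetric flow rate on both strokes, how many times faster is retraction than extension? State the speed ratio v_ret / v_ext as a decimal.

Cap-side area A_cap = π/4 × (329 mm)² = 85010 mm^2
Rod-side annular area A_ann = π/4 × (329² − 140²) = 69620 mm^2
For equal Q, v ∝ 1/A, so v_ret/v_ext = A_cap/A_ann.

v_ret/v_ext ≈ 1.22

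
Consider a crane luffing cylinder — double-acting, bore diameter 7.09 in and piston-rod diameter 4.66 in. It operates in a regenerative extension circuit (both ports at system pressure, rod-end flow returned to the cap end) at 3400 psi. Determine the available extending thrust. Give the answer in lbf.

With equal pressure on both faces, forces on the annular region cancel; the net push is pressure × rod cross-section.
Rod cross-section A_rod = π/4 × (4.66 in)² = 17.06 in^2
F = P × A_rod

F ≈ 58000 lbf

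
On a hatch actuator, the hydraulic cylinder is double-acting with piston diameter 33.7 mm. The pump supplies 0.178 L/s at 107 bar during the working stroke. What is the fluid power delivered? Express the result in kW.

W ≈ 1.90 kW

Hydraulic power = P × Q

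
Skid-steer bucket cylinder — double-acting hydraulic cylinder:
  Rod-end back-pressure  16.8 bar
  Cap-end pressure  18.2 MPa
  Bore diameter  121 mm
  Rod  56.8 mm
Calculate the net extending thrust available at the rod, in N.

F ≈ 1.94e5 N

Cap-side area A_cap = π/4 × (121 mm)² = 11500 mm^2
Rod-side annular area A_ann = π/4 × (121² − 56.8²) = 8965 mm^2
Net thrust = P_cap·A_cap − P_rod·A_ann = 2.093e5 N − 15060 N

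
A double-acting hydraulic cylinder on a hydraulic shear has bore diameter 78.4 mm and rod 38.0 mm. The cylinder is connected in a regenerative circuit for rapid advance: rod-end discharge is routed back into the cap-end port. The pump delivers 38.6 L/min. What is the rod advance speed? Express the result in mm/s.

v ≈ 567 mm/s

In regeneration the rod-end outflow joins the pump flow into the cap end, so the net volume the pump must supply per unit advance equals the rod cross-section area.
Rod cross-section A_rod = π/4 × (38.0 mm)² = 1134 mm^2
v = Q_pump / A_rod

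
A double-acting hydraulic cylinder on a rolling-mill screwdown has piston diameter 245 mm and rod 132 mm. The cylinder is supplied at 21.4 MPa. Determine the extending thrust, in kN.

F ≈ 1010 kN

Cap-side area A_cap = π/4 × (245 mm)² = 47140 mm^2
F = P × A_cap = 21.4 MPa × A_cap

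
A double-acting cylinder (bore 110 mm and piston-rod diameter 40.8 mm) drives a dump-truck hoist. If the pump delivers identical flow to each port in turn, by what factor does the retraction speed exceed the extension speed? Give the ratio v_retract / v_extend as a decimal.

v_ret/v_ext ≈ 1.16

Cap-side area A_cap = π/4 × (110 mm)² = 9503 mm^2
Rod-side annular area A_ann = π/4 × (110² − 40.8²) = 8196 mm^2
For equal Q, v ∝ 1/A, so v_ret/v_ext = A_cap/A_ann.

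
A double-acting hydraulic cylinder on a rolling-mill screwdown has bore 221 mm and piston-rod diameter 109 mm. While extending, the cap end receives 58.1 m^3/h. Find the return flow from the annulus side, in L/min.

Q_out ≈ 733 L/min

Cap-side area A_cap = π/4 × (221 mm)² = 38360 mm^2
Rod-side annular area A_ann = π/4 × (221² − 109²) = 29030 mm^2
Piston speed v = Q_in/A_cap; rod-end outflow Q_out = v × A_ann = Q_in × A_ann/A_cap.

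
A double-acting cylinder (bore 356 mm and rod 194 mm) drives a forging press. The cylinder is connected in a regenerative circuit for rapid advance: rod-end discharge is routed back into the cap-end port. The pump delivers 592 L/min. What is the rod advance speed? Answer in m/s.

v ≈ 0.334 m/s

In regeneration the rod-end outflow joins the pump flow into the cap end, so the net volume the pump must supply per unit advance equals the rod cross-section area.
Rod cross-section A_rod = π/4 × (194 mm)² = 29560 mm^2
v = Q_pump / A_rod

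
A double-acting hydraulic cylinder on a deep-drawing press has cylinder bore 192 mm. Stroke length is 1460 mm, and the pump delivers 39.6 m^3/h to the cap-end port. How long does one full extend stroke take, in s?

Cap-side area A_cap = π/4 × (192 mm)² = 28950 mm^2
Swept volume V = A × L; t = V / Q = A·L / Q

t ≈ 3.84 s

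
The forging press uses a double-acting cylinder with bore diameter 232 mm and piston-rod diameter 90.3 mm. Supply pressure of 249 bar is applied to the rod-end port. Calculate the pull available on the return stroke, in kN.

F ≈ 893 kN

Rod-side annular area A_ann = π/4 × (232² − 90.3²) = 35870 mm^2
On retraction the pressure acts on the annular area (bore minus rod).
F = P × A_ann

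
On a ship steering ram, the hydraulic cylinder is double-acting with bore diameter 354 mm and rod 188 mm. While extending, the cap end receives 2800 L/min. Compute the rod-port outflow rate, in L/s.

Q_out ≈ 33.5 L/s

Cap-side area A_cap = π/4 × (354 mm)² = 98420 mm^2
Rod-side annular area A_ann = π/4 × (354² − 188²) = 70660 mm^2
Piston speed v = Q_in/A_cap; rod-end outflow Q_out = v × A_ann = Q_in × A_ann/A_cap.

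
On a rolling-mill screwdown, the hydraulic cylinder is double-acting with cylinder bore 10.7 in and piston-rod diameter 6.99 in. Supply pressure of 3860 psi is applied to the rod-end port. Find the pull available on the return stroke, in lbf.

Rod-side annular area A_ann = π/4 × (10.7² − 6.99²) = 51.55 in^2
On retraction the pressure acts on the annular area (bore minus rod).
F = P × A_ann

F ≈ 1.99e5 lbf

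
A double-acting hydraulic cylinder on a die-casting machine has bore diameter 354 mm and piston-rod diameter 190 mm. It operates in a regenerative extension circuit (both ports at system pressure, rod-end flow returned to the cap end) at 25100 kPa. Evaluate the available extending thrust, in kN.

F ≈ 712 kN

With equal pressure on both faces, forces on the annular region cancel; the net push is pressure × rod cross-section.
Rod cross-section A_rod = π/4 × (190 mm)² = 28350 mm^2
F = P × A_rod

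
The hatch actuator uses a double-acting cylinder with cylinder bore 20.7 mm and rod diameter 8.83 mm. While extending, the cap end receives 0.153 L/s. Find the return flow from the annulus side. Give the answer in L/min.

Q_out ≈ 7.51 L/min

Cap-side area A_cap = π/4 × (20.7 mm)² = 336.5 mm^2
Rod-side annular area A_ann = π/4 × (20.7² − 8.83²) = 275.3 mm^2
Piston speed v = Q_in/A_cap; rod-end outflow Q_out = v × A_ann = Q_in × A_ann/A_cap.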